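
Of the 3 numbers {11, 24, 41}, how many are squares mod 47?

(11/47) = -1 → non-residue.
(24/47) = +1 → QR.
(41/47) = -1 → non-residue.
Total quadratic residues among the 3: 1.

1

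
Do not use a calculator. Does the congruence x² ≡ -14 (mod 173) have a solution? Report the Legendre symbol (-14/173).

1

First reduce: -14 ≡ 159 (mod 173).
Reciprocity: 159 ≡ 3 and 173 ≡ 1 (mod 4), so (159/173) = +(173/159).
Reduce top mod 159: now compute (14/159).
Pull out 2: since 159 ≡ 7 (mod 8), (2/159) = +1.
Reciprocity: 7 ≡ 3 and 159 ≡ 3 (mod 4), so (7/159) = −(159/7).
Reduce top mod 7: now compute (5/7).
Reciprocity: 5 ≡ 1 and 7 ≡ 3 (mod 4), so (5/7) = +(7/5).
Reduce top mod 5: now compute (2/5).
Pull out 2: since 5 ≡ 5 (mod 8), (2/5) = -1.
Reached (1/5) = 1. Collecting the sign flips along the way, the symbol is +1.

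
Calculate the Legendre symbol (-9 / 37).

1

First reduce: -9 ≡ 28 (mod 37).
Pull out 2^2: since 37 ≡ 5 (mod 8), (2/37) = -1, so (2/37)^2 = +1.
Reciprocity: 7 ≡ 3 and 37 ≡ 1 (mod 4), so (7/37) = +(37/7).
Reduce top mod 7: now compute (2/7).
Pull out 2: since 7 ≡ 7 (mod 8), (2/7) = +1.
Reached (1/7) = 1. Collecting the sign flips along the way, the symbol is +1.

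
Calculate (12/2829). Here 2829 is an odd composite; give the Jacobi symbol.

Pull out 2^2: since 2829 ≡ 5 (mod 8), (2/2829) = -1, so (2/2829)^2 = +1.
Reciprocity: 3 ≡ 3 and 2829 ≡ 1 (mod 4), so (3/2829) = +(2829/3).
Reduce top mod 3: now compute (0/3).
Top reduces to 0: gcd > 1, so the symbol is 0.

0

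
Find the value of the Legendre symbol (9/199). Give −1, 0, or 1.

Reciprocity: 9 ≡ 1 and 199 ≡ 3 (mod 4), so (9/199) = +(199/9).
Reduce top mod 9: now compute (1/9).
Reached (1/9) = 1. Collecting the sign flips along the way, the symbol is +1.

1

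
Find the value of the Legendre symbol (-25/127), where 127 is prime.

First reduce: -25 ≡ 102 (mod 127).
Pull out 2: since 127 ≡ 7 (mod 8), (2/127) = +1.
Reciprocity: 51 ≡ 3 and 127 ≡ 3 (mod 4), so (51/127) = −(127/51).
Reduce top mod 51: now compute (25/51).
Reciprocity: 25 ≡ 1 and 51 ≡ 3 (mod 4), so (25/51) = +(51/25).
Reduce top mod 25: now compute (1/25).
Reached (1/25) = 1. Collecting the sign flips along the way, the symbol is -1.

-1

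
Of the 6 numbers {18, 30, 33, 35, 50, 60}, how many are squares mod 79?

(18/79) = +1 → QR.
(30/79) = -1 → non-residue.
(33/79) = -1 → non-residue.
(35/79) = -1 → non-residue.
(50/79) = +1 → QR.
(60/79) = -1 → non-residue.
Total quadratic residues among the 6: 2.

2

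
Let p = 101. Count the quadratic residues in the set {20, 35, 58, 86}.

(20/101) = +1 → QR.
(35/101) = -1 → non-residue.
(58/101) = +1 → QR.
(86/101) = -1 → non-residue.
Total quadratic residues among the 4: 2.

2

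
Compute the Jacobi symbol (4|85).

1

Pull out 2^2: since 85 ≡ 5 (mod 8), (2/85) = -1, so (2/85)^2 = +1.
Reached (1/85) = 1. Collecting the sign flips along the way, the symbol is +1.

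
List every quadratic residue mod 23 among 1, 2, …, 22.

Square k = 1,…,11 (k and 23−k give the same square):
1²=1, 2²=4, 3²=9, 4²=16, 5²≡2, 6²≡13, 7²≡3, 8²≡18, 9²≡12, 10²≡8, 11²≡6 (mod 23).
So the quadratic residues mod 23 are {1, 2, 3, 4, 6, 8, 9, 12, 13, 16, 18}.

1 2 3 4 6 8 9 12 13 16 18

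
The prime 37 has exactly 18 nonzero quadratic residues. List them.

1 3 4 7 9 10 11 12 16 21 25 26 27 28 30 33 34 36

Square k = 1,…,18 (k and 37−k give the same square):
1²=1, 2²=4, 3²=9, 4²=16, 5²=25, 6²=36, 7²≡12, 8²≡27, 9²≡7, 10²≡26, 11²≡10, 12²≡33, 13²≡21, 14²≡11, 15²≡3, 16²≡34, 17²≡30, 18²≡28 (mod 37).
So the quadratic residues mod 37 are {1, 3, 4, 7, 9, 10, 11, 12, 16, 21, 25, 26, 27, 28, 30, 33, 34, 36}.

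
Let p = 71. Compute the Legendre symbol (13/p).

Reciprocity: 13 ≡ 1 and 71 ≡ 3 (mod 4), so (13/71) = +(71/13).
Reduce top mod 13: now compute (6/13).
Pull out 2: since 13 ≡ 5 (mod 8), (2/13) = -1.
Reciprocity: 3 ≡ 3 and 13 ≡ 1 (mod 4), so (3/13) = +(13/3).
Reduce top mod 3: now compute (1/3).
Reached (1/3) = 1. Collecting the sign flips along the way, the symbol is -1.

-1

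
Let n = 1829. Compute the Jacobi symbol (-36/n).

1

First reduce: -36 ≡ 1793 (mod 1829).
Reciprocity: 1793 ≡ 1 and 1829 ≡ 1 (mod 4), so (1793/1829) = +(1829/1793).
Reduce top mod 1793: now compute (36/1793).
Pull out 2^2: since 1793 ≡ 1 (mod 8), (2/1793) = +1, so (2/1793)^2 = +1.
Reciprocity: 9 ≡ 1 and 1793 ≡ 1 (mod 4), so (9/1793) = +(1793/9).
Reduce top mod 9: now compute (2/9).
Pull out 2: since 9 ≡ 1 (mod 8), (2/9) = +1.
Reached (1/9) = 1. Collecting the sign flips along the way, the symbol is +1.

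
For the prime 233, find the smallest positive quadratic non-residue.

(2/233) = +1, so 2 is a residue.
(3/233) = −1, so 3 is the smallest positive non-residue mod 233.

3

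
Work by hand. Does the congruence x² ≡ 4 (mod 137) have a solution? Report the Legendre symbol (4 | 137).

Euler's criterion: (4/137) ≡ 4^68 (mod 137).
4^2 ≡ 16 (mod 137)
4^4 ≡ 119 (mod 137)
4^8 ≡ 50 (mod 137)
4^16 ≡ 34 (mod 137)
4^32 ≡ 60 (mod 137)
4^64 ≡ 38 (mod 137)
4^68 = 4^(64+4) ≡ 1 (mod 137).
Result is 1, so (4/137) = 1.

1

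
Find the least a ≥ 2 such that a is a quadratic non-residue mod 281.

(2/281) = +1, so 2 is a residue.
(3/281) = −1, so 3 is the smallest positive non-residue mod 281.

3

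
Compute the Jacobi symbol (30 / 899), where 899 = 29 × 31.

-1

Pull out 2: since 899 ≡ 3 (mod 8), (2/899) = -1.
Reciprocity: 15 ≡ 3 and 899 ≡ 3 (mod 4), so (15/899) = −(899/15).
Reduce top mod 15: now compute (14/15).
Pull out 2: since 15 ≡ 7 (mod 8), (2/15) = +1.
Reciprocity: 7 ≡ 3 and 15 ≡ 3 (mod 4), so (7/15) = −(15/7).
Reduce top mod 7: now compute (1/7).
Reached (1/7) = 1. Collecting the sign flips along the way, the symbol is -1.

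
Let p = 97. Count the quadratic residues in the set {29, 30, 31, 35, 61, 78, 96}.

4

(29/97) = -1 → non-residue.
(30/97) = -1 → non-residue.
(31/97) = +1 → QR.
(35/97) = +1 → QR.
(61/97) = +1 → QR.
(78/97) = -1 → non-residue.
(96/97) = +1 → QR.
Total quadratic residues among the 7: 4.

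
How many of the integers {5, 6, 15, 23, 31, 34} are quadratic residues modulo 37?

(5/37) = -1 → non-residue.
(6/37) = -1 → non-residue.
(15/37) = -1 → non-residue.
(23/37) = -1 → non-residue.
(31/37) = -1 → non-residue.
(34/37) = +1 → QR.
Total quadratic residues among the 6: 1.

1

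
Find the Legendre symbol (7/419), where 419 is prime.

1

Euler's criterion: (7/419) ≡ 7^209 (mod 419).
7^2 ≡ 49 (mod 419)
7^4 ≡ 306 (mod 419)
7^8 ≡ 199 (mod 419)
7^16 ≡ 215 (mod 419)
7^32 ≡ 135 (mod 419)
7^64 ≡ 208 (mod 419)
7^128 ≡ 107 (mod 419)
7^209 = 7^(128+64+16+1) ≡ 1 (mod 419).
Result is 1, so (7/419) = 1.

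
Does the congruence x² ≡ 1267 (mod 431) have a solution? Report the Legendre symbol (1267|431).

Euler's criterion: (1267/431) ≡ 405^215 (mod 431).
405^2 ≡ 245 (mod 431)
405^4 ≡ 116 (mod 431)
405^8 ≡ 95 (mod 431)
405^16 ≡ 405 (mod 431)
405^32 ≡ 245 (mod 431)
405^64 ≡ 116 (mod 431)
405^128 ≡ 95 (mod 431)
405^215 = 405^(128+64+16+4+2+1) ≡ 1 (mod 431).
Result is 1, so (1267/431) = 1.

1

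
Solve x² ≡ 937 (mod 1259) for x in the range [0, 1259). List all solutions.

349, 910

Since 1259 ≡ 3 (mod 4), a square root of 937 is 937^((1259+1)/4) = 937^315 mod 1259.
Repeated squaring: 937^2≡446, 937^4≡1253, 937^8≡36, 937^16≡37, 937^32≡110, 937^64≡769, 937^128≡890, 937^256≡189 (mod 1259).
937^315 = 937^(256+32+16+8+2+1) ≡ 910 (mod 1259).
Check: 910² = 828100 ≡ 937 (mod 1259). The two roots are 349 and 910.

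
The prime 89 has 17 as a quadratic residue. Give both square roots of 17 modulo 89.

89 ≡ 1 (mod 4), so we find a root by search.
Trying successive values, 27² = 729 ≡ 17 (mod 89). The other root is 89 − 27 = 62.

27, 62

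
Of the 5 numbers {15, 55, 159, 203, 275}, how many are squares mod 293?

(15/293) = +1 → QR.
(55/293) = +1 → QR.
(159/293) = -1 → non-residue.
(203/293) = +1 → QR.
(275/293) = -1 → non-residue.
Total quadratic residues among the 5: 3.

3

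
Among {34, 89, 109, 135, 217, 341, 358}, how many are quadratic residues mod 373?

3

(34/373) = -1 → non-residue.
(89/373) = +1 → QR.
(109/373) = +1 → QR.
(135/373) = -1 → non-residue.
(217/373) = +1 → QR.
(341/373) = -1 → non-residue.
(358/373) = -1 → non-residue.
Total quadratic residues among the 7: 3.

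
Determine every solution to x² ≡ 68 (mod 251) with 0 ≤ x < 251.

Since 251 ≡ 3 (mod 4), a square root of 68 is 68^((251+1)/4) = 68^63 mod 251.
Repeated squaring: 68^2≡106, 68^4≡192, 68^8≡218, 68^16≡85, 68^32≡197 (mod 251).
68^63 = 68^(32+16+8+4+2+1) ≡ 161 (mod 251).
Check: 161² = 25921 ≡ 68 (mod 251). The two roots are 90 and 161.

90, 161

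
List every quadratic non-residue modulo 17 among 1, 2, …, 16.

Square k = 1,…,8 (k and 17−k give the same square):
1²=1, 2²=4, 3²=9, 4²=16, 5²≡8, 6²≡2, 7²≡15, 8²≡13 (mod 17).
The residues are {1, 2, 4, 8, 9, 13, 15, 16}; the non-residues are the remaining 8 nonzero classes.

3 5 6 7 10 11 12 14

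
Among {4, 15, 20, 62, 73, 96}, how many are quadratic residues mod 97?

(4/97) = +1 → QR.
(15/97) = -1 → non-residue.
(20/97) = -1 → non-residue.
(62/97) = +1 → QR.
(73/97) = +1 → QR.
(96/97) = +1 → QR.
Total quadratic residues among the 6: 4.

4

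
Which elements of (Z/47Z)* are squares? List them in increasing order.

Square k = 1,…,23 (k and 47−k give the same square):
1²=1, 2²=4, 3²=9, 4²=16, 5²=25, 6²=36, 7²≡2, 8²≡17, 9²≡34, 10²≡6, 11²≡27, 12²≡3, 13²≡28, 14²≡8, 15²≡37, 16²≡21, 17²≡7, 18²≡42, 19²≡32, 20²≡24, 21²≡18, 22²≡14, 23²≡12 (mod 47).
So the quadratic residues mod 47 are {1, 2, 3, 4, 6, 7, 8, 9, 12, 14, 16, 17, 18, 21, 24, 25, 27, 28, 32, 34, 36, 37, 42}.

1,2,3,4,6,7,8,9,12,14,16,17,18,21,24,25,27,28,32,34,36,37,42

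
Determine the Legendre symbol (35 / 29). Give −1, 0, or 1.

First reduce: 35 ≡ 6 (mod 29).
Pull out 2: since 29 ≡ 5 (mod 8), (2/29) = -1.
Reciprocity: 3 ≡ 3 and 29 ≡ 1 (mod 4), so (3/29) = +(29/3).
Reduce top mod 3: now compute (2/3).
Pull out 2: since 3 ≡ 3 (mod 8), (2/3) = -1.
Reached (1/3) = 1. Collecting the sign flips along the way, the symbol is +1.

1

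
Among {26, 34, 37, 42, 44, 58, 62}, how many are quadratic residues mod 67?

(26/67) = +1 → QR.
(34/67) = -1 → non-residue.
(37/67) = +1 → QR.
(42/67) = -1 → non-residue.
(44/67) = -1 → non-residue.
(58/67) = -1 → non-residue.
(62/67) = +1 → QR.
Total quadratic residues among the 7: 3.

3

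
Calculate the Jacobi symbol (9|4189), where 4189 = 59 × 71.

1

Reciprocity: 9 ≡ 1 and 4189 ≡ 1 (mod 4), so (9/4189) = +(4189/9).
Reduce top mod 9: now compute (4/9).
Pull out 2^2: since 9 ≡ 1 (mod 8), (2/9) = +1, so (2/9)^2 = +1.
Reached (1/9) = 1. Collecting the sign flips along the way, the symbol is +1.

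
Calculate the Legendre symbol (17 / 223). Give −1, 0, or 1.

1

Reciprocity: 17 ≡ 1 and 223 ≡ 3 (mod 4), so (17/223) = +(223/17).
Reduce top mod 17: now compute (2/17).
Pull out 2: since 17 ≡ 1 (mod 8), (2/17) = +1.
Reached (1/17) = 1. Collecting the sign flips along the way, the symbol is +1.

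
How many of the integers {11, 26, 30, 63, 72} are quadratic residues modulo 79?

(11/79) = +1 → QR.
(26/79) = +1 → QR.
(30/79) = -1 → non-residue.
(63/79) = -1 → non-residue.
(72/79) = +1 → QR.
Total quadratic residues among the 5: 3.

3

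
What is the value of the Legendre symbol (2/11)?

-1

Pull out 2: since 11 ≡ 3 (mod 8), (2/11) = -1.
Reached (1/11) = 1. Collecting the sign flips along the way, the symbol is -1.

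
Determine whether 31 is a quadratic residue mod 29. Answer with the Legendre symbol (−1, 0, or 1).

First reduce: 31 ≡ 2 (mod 29).
Pull out 2: since 29 ≡ 5 (mod 8), (2/29) = -1.
Reached (1/29) = 1. Collecting the sign flips along the way, the symbol is -1.

-1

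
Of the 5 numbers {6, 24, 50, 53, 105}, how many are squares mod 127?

(6/127) = -1 → non-residue.
(24/127) = -1 → non-residue.
(50/127) = +1 → QR.
(53/127) = -1 → non-residue.
(105/127) = -1 → non-residue.
Total quadratic residues among the 5: 1.

1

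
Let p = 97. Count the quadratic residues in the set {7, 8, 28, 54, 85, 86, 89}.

5

(7/97) = -1 → non-residue.
(8/97) = +1 → QR.
(28/97) = -1 → non-residue.
(54/97) = +1 → QR.
(85/97) = +1 → QR.
(86/97) = +1 → QR.
(89/97) = +1 → QR.
Total quadratic residues among the 7: 5.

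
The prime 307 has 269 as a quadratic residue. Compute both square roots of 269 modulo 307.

Since 307 ≡ 3 (mod 4), a square root of 269 is 269^((307+1)/4) = 269^77 mod 307.
Repeated squaring: 269^2≡216, 269^4≡299, 269^8≡64, 269^16≡105, 269^32≡280, 269^64≡115 (mod 307).
269^77 = 269^(64+8+4+1) ≡ 24 (mod 307).
Check: 24² = 576 ≡ 269 (mod 307). The two roots are 24 and 283.

24, 283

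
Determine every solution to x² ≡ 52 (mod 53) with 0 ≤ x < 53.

53 ≡ 1 (mod 4), so we find a root by search.
Trying successive values, 23² = 529 ≡ 52 (mod 53). The other root is 53 − 23 = 30.

23, 30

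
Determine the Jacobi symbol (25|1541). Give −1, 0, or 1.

1

Reciprocity: 25 ≡ 1 and 1541 ≡ 1 (mod 4), so (25/1541) = +(1541/25).
Reduce top mod 25: now compute (16/25).
Pull out 2^4: since 25 ≡ 1 (mod 8), (2/25) = +1, so (2/25)^4 = +1.
Reached (1/25) = 1. Collecting the sign flips along the way, the symbol is +1.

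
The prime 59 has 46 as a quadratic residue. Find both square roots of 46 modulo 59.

Since 59 ≡ 3 (mod 4), a square root of 46 is 46^((59+1)/4) = 46^15 mod 59.
Repeated squaring: 46^2≡51, 46^4≡5, 46^8≡25 (mod 59).
46^15 = 46^(8+4+2+1) ≡ 20 (mod 59).
Check: 20² = 400 ≡ 46 (mod 59). The two roots are 20 and 39.

20, 39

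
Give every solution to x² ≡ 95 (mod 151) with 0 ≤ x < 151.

Since 151 ≡ 3 (mod 4), a square root of 95 is 95^((151+1)/4) = 95^38 mod 151.
Repeated squaring: 95^2≡116, 95^4≡17, 95^8≡138, 95^16≡18, 95^32≡22 (mod 151).
95^38 = 95^(32+4+2) ≡ 47 (mod 151).
Check: 47² = 2209 ≡ 95 (mod 151). The two roots are 47 and 104.

47, 104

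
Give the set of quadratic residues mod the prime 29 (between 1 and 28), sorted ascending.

1,4,5,6,7,9,13,16,20,22,23,24,25,28

Square k = 1,…,14 (k and 29−k give the same square):
1²=1, 2²=4, 3²=9, 4²=16, 5²=25, 6²≡7, 7²≡20, 8²≡6, 9²≡23, 10²≡13, 11²≡5, 12²≡28, 13²≡24, 14²≡22 (mod 29).
So the quadratic residues mod 29 are {1, 4, 5, 6, 7, 9, 13, 16, 20, 22, 23, 24, 25, 28}.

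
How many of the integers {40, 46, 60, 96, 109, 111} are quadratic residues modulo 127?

(40/127) = -1 → non-residue.
(46/127) = -1 → non-residue.
(60/127) = +1 → QR.
(96/127) = -1 → non-residue.
(109/127) = -1 → non-residue.
(111/127) = -1 → non-residue.
Total quadratic residues among the 6: 1.

1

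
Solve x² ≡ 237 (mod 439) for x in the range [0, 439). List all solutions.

26, 413

Since 439 ≡ 3 (mod 4), a square root of 237 is 237^((439+1)/4) = 237^110 mod 439.
Repeated squaring: 237^2≡416, 237^4≡90, 237^8≡198, 237^16≡133, 237^32≡129, 237^64≡398 (mod 439).
237^110 = 237^(64+32+8+4+2) ≡ 26 (mod 439).
Check: 26² = 676 ≡ 237 (mod 439). The two roots are 26 and 413.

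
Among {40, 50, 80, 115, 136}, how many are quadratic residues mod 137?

3

(40/137) = -1 → non-residue.
(50/137) = +1 → QR.
(80/137) = -1 → non-residue.
(115/137) = +1 → QR.
(136/137) = +1 → QR.
Total quadratic residues among the 5: 3.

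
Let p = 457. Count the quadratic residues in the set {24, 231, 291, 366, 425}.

(24/457) = +1 → QR.
(231/457) = -1 → non-residue.
(291/457) = -1 → non-residue.
(366/457) = -1 → non-residue.
(425/457) = +1 → QR.
Total quadratic residues among the 5: 2.

2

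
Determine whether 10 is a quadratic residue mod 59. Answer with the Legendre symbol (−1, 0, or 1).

-1

Euler's criterion: (10/59) ≡ 10^29 (mod 59).
10^2 ≡ 41 (mod 59)
10^4 ≡ 29 (mod 59)
10^8 ≡ 15 (mod 59)
10^16 ≡ 48 (mod 59)
10^29 = 10^(16+8+4+1) ≡ 58 (mod 59).
Result is 58 ≡ −1, so (10/59) = −1.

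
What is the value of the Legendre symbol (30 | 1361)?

-1

Pull out 2: since 1361 ≡ 1 (mod 8), (2/1361) = +1.
Reciprocity: 15 ≡ 3 and 1361 ≡ 1 (mod 4), so (15/1361) = +(1361/15).
Reduce top mod 15: now compute (11/15).
Reciprocity: 11 ≡ 3 and 15 ≡ 3 (mod 4), so (11/15) = −(15/11).
Reduce top mod 11: now compute (4/11).
Pull out 2^2: since 11 ≡ 3 (mod 8), (2/11) = -1, so (2/11)^2 = +1.
Reached (1/11) = 1. Collecting the sign flips along the way, the symbol is -1.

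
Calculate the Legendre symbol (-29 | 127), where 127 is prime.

First reduce: -29 ≡ 98 (mod 127).
Pull out 2: since 127 ≡ 7 (mod 8), (2/127) = +1.
Reciprocity: 49 ≡ 1 and 127 ≡ 3 (mod 4), so (49/127) = +(127/49).
Reduce top mod 49: now compute (29/49).
Reciprocity: 29 ≡ 1 and 49 ≡ 1 (mod 4), so (29/49) = +(49/29).
Reduce top mod 29: now compute (20/29).
Pull out 2^2: since 29 ≡ 5 (mod 8), (2/29) = -1, so (2/29)^2 = +1.
Reciprocity: 5 ≡ 1 and 29 ≡ 1 (mod 4), so (5/29) = +(29/5).
Reduce top mod 5: now compute (4/5).
Pull out 2^2: since 5 ≡ 5 (mod 8), (2/5) = -1, so (2/5)^2 = +1.
Reached (1/5) = 1. Collecting the sign flips along the way, the symbol is +1.

1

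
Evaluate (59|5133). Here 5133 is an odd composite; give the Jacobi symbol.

0

Reciprocity: 59 ≡ 3 and 5133 ≡ 1 (mod 4), so (59/5133) = +(5133/59).
Reduce top mod 59: now compute (0/59).
Top reduces to 0: gcd > 1, so the symbol is 0.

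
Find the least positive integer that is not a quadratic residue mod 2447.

5

(2/2447) = +1, so 2 is a residue.
(3/2447) = +1, so 3 is a residue.
(4/2447) = +1, so 4 is a residue.
(5/2447) = −1, so 5 is the smallest positive non-residue mod 2447.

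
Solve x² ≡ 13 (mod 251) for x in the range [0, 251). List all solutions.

55, 196

Since 251 ≡ 3 (mod 4), a square root of 13 is 13^((251+1)/4) = 13^63 mod 251.
Repeated squaring: 13^2≡169, 13^4≡198, 13^8≡48, 13^16≡45, 13^32≡17 (mod 251).
13^63 = 13^(32+16+8+4+2+1) ≡ 196 (mod 251).
Check: 196² = 38416 ≡ 13 (mod 251). The two roots are 55 and 196.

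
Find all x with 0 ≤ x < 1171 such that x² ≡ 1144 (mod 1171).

Since 1171 ≡ 3 (mod 4), a square root of 1144 is 1144^((1171+1)/4) = 1144^293 mod 1171.
Repeated squaring: 1144^2≡729, 1144^4≡978, 1144^8≡948, 1144^16≡547, 1144^32≡604, 1144^64≡635, 1144^128≡401, 1144^256≡374 (mod 1171).
1144^293 = 1144^(256+32+4+1) ≡ 990 (mod 1171).
Check: 990² = 980100 ≡ 1144 (mod 1171). The two roots are 181 and 990.

181, 990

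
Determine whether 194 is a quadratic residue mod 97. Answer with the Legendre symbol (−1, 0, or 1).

0

First reduce: 194 ≡ 0 (mod 97).
Top reduces to 0: gcd > 1, so the symbol is 0.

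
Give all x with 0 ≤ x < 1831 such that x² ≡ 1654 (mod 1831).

Since 1831 ≡ 3 (mod 4), a square root of 1654 is 1654^((1831+1)/4) = 1654^458 mod 1831.
Repeated squaring: 1654^2≡202, 1654^4≡522, 1654^8≡1496, 1654^16≡534, 1654^32≡1351, 1654^64≡1525, 1654^128≡255, 1654^256≡940 (mod 1831).
1654^458 = 1654^(256+128+64+8+2) ≡ 1481 (mod 1831).
Check: 1481² = 2193361 ≡ 1654 (mod 1831). The two roots are 350 and 1481.

350, 1481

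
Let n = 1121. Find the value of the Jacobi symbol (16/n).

1

Pull out 2^4: since 1121 ≡ 1 (mod 8), (2/1121) = +1, so (2/1121)^4 = +1.
Reached (1/1121) = 1. Collecting the sign flips along the way, the symbol is +1.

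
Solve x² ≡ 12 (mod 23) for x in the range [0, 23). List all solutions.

Since 23 ≡ 3 (mod 4), a square root of 12 is 12^((23+1)/4) = 12^6 mod 23.
Repeated squaring: 12^2≡6, 12^4≡13 (mod 23).
12^6 = 12^(4+2) ≡ 9 (mod 23).
Check: 9² = 81 ≡ 12 (mod 23). The two roots are 9 and 14.

9, 14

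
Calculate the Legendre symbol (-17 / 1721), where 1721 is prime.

1

First reduce: -17 ≡ 1704 (mod 1721).
Pull out 2^3: since 1721 ≡ 1 (mod 8), (2/1721) = +1, so (2/1721)^3 = +1.
Reciprocity: 213 ≡ 1 and 1721 ≡ 1 (mod 4), so (213/1721) = +(1721/213).
Reduce top mod 213: now compute (17/213).
Reciprocity: 17 ≡ 1 and 213 ≡ 1 (mod 4), so (17/213) = +(213/17).
Reduce top mod 17: now compute (9/17).
Reciprocity: 9 ≡ 1 and 17 ≡ 1 (mod 4), so (9/17) = +(17/9).
Reduce top mod 9: now compute (8/9).
Pull out 2^3: since 9 ≡ 1 (mod 8), (2/9) = +1, so (2/9)^3 = +1.
Reached (1/9) = 1. Collecting the sign flips along the way, the symbol is +1.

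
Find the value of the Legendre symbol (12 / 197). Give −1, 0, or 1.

-1

Euler's criterion: (12/197) ≡ 12^98 (mod 197).
12^2 ≡ 144 (mod 197)
12^4 ≡ 51 (mod 197)
12^8 ≡ 40 (mod 197)
12^16 ≡ 24 (mod 197)
12^32 ≡ 182 (mod 197)
12^64 ≡ 28 (mod 197)
12^98 = 12^(64+32+2) ≡ 196 (mod 197).
Result is 196 ≡ −1, so (12/197) = −1.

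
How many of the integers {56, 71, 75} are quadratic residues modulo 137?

1

(56/137) = +1 → QR.
(71/137) = -1 → non-residue.
(75/137) = -1 → non-residue.
Total quadratic residues among the 3: 1.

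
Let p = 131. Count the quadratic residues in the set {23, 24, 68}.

0

(23/131) = -1 → non-residue.
(24/131) = -1 → non-residue.
(68/131) = -1 → non-residue.
Total quadratic residues among the 3: 0.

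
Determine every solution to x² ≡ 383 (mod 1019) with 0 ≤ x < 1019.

151, 868

Since 1019 ≡ 3 (mod 4), a square root of 383 is 383^((1019+1)/4) = 383^255 mod 1019.
Repeated squaring: 383^2≡972, 383^4≡171, 383^8≡709, 383^16≡314, 383^32≡772, 383^64≡888, 383^128≡857 (mod 1019).
383^255 = 383^(128+64+32+16+8+4+2+1) ≡ 151 (mod 1019).
Check: 151² = 22801 ≡ 383 (mod 1019). The two roots are 151 and 868.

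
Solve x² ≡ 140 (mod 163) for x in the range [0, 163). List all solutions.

Since 163 ≡ 3 (mod 4), a square root of 140 is 140^((163+1)/4) = 140^41 mod 163.
Repeated squaring: 140^2≡40, 140^4≡133, 140^8≡85, 140^16≡53, 140^32≡38 (mod 163).
140^41 = 140^(32+8+1) ≡ 38 (mod 163).
Check: 38² = 1444 ≡ 140 (mod 163). The two roots are 38 and 125.

38, 125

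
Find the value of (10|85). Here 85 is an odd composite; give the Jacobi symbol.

Pull out 2: since 85 ≡ 5 (mod 8), (2/85) = -1.
Reciprocity: 5 ≡ 1 and 85 ≡ 1 (mod 4), so (5/85) = +(85/5).
Reduce top mod 5: now compute (0/5).
Top reduces to 0: gcd > 1, so the symbol is 0.

0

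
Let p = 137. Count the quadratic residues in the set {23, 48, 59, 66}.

(23/137) = -1 → non-residue.
(48/137) = -1 → non-residue.
(59/137) = +1 → QR.
(66/137) = -1 → non-residue.
Total quadratic residues among the 4: 1.

1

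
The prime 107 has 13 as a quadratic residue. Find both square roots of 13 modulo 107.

21, 86

Since 107 ≡ 3 (mod 4), a square root of 13 is 13^((107+1)/4) = 13^27 mod 107.
Repeated squaring: 13^2≡62, 13^4≡99, 13^8≡64, 13^16≡30 (mod 107).
13^27 = 13^(16+8+2+1) ≡ 86 (mod 107).
Check: 86² = 7396 ≡ 13 (mod 107). The two roots are 21 and 86.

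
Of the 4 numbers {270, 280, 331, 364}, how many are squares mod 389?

3

(270/389) = +1 → QR.
(280/389) = -1 → non-residue.
(331/389) = +1 → QR.
(364/389) = +1 → QR.
Total quadratic residues among the 4: 3.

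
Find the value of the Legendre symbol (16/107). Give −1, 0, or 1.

1

Euler's criterion: (16/107) ≡ 16^53 (mod 107).
16^2 ≡ 42 (mod 107)
16^4 ≡ 52 (mod 107)
16^8 ≡ 29 (mod 107)
16^16 ≡ 92 (mod 107)
16^32 ≡ 11 (mod 107)
16^53 = 16^(32+16+4+1) ≡ 1 (mod 107).
Result is 1, so (16/107) = 1.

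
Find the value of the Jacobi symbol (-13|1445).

-1

First reduce: -13 ≡ 1432 (mod 1445).
Pull out 2^3: since 1445 ≡ 5 (mod 8), (2/1445) = -1, so (2/1445)^3 = -1.
Reciprocity: 179 ≡ 3 and 1445 ≡ 1 (mod 4), so (179/1445) = +(1445/179).
Reduce top mod 179: now compute (13/179).
Reciprocity: 13 ≡ 1 and 179 ≡ 3 (mod 4), so (13/179) = +(179/13).
Reduce top mod 13: now compute (10/13).
Pull out 2: since 13 ≡ 5 (mod 8), (2/13) = -1.
Reciprocity: 5 ≡ 1 and 13 ≡ 1 (mod 4), so (5/13) = +(13/5).
Reduce top mod 5: now compute (3/5).
Reciprocity: 3 ≡ 3 and 5 ≡ 1 (mod 4), so (3/5) = +(5/3).
Reduce top mod 3: now compute (2/3).
Pull out 2: since 3 ≡ 3 (mod 8), (2/3) = -1.
Reached (1/3) = 1. Collecting the sign flips along the way, the symbol is -1.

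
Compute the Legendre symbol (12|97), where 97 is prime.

1

Pull out 2^2: since 97 ≡ 1 (mod 8), (2/97) = +1, so (2/97)^2 = +1.
Reciprocity: 3 ≡ 3 and 97 ≡ 1 (mod 4), so (3/97) = +(97/3).
Reduce top mod 3: now compute (1/3).
Reached (1/3) = 1. Collecting the sign flips along the way, the symbol is +1.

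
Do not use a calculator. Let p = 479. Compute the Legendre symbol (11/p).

Euler's criterion: (11/479) ≡ 11^239 (mod 479).
11^2 ≡ 121 (mod 479)
11^4 ≡ 271 (mod 479)
11^8 ≡ 154 (mod 479)
11^16 ≡ 245 (mod 479)
11^32 ≡ 150 (mod 479)
11^64 ≡ 466 (mod 479)
11^128 ≡ 169 (mod 479)
11^239 = 11^(128+64+32+8+4+2+1) ≡ 1 (mod 479).
Result is 1, so (11/479) = 1.

1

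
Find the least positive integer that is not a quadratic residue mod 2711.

7

(2/2711) = +1, so 2 is a residue.
(3/2711) = +1, so 3 is a residue.
(4/2711) = +1, so 4 is a residue.
(5/2711) = +1, so 5 is a residue.
(6/2711) = +1, so 6 is a residue.
(7/2711) = −1, so 7 is the smallest positive non-residue mod 2711.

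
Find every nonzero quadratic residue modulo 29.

Square k = 1,…,14 (k and 29−k give the same square):
1²=1, 2²=4, 3²=9, 4²=16, 5²=25, 6²≡7, 7²≡20, 8²≡6, 9²≡23, 10²≡13, 11²≡5, 12²≡28, 13²≡24, 14²≡22 (mod 29).
So the quadratic residues mod 29 are {1, 4, 5, 6, 7, 9, 13, 16, 20, 22, 23, 24, 25, 28}.

1, 4, 5, 6, 7, 9, 13, 16, 20, 22, 23, 24, 25, 28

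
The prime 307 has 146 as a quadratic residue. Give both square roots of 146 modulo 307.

41, 266

Since 307 ≡ 3 (mod 4), a square root of 146 is 146^((307+1)/4) = 146^77 mod 307.
Repeated squaring: 146^2≡133, 146^4≡190, 146^8≡181, 146^16≡219, 146^32≡69, 146^64≡156 (mod 307).
146^77 = 146^(64+8+4+1) ≡ 41 (mod 307).
Check: 41² = 1681 ≡ 146 (mod 307). The two roots are 41 and 266.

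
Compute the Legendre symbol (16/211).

Euler's criterion: (16/211) ≡ 16^105 (mod 211).
16^2 ≡ 45 (mod 211)
16^4 ≡ 126 (mod 211)
16^8 ≡ 51 (mod 211)
16^16 ≡ 69 (mod 211)
16^32 ≡ 119 (mod 211)
16^64 ≡ 24 (mod 211)
16^105 = 16^(64+32+8+1) ≡ 1 (mod 211).
Result is 1, so (16/211) = 1.

1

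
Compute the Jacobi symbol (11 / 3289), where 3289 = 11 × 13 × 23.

0

Reciprocity: 11 ≡ 3 and 3289 ≡ 1 (mod 4), so (11/3289) = +(3289/11).
Reduce top mod 11: now compute (0/11).
Top reduces to 0: gcd > 1, so the symbol is 0.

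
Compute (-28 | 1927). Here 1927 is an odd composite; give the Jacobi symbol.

First reduce: -28 ≡ 1899 (mod 1927).
Reciprocity: 1899 ≡ 3 and 1927 ≡ 3 (mod 4), so (1899/1927) = −(1927/1899).
Reduce top mod 1899: now compute (28/1899).
Pull out 2^2: since 1899 ≡ 3 (mod 8), (2/1899) = -1, so (2/1899)^2 = +1.
Reciprocity: 7 ≡ 3 and 1899 ≡ 3 (mod 4), so (7/1899) = −(1899/7).
Reduce top mod 7: now compute (2/7).
Pull out 2: since 7 ≡ 7 (mod 8), (2/7) = +1.
Reached (1/7) = 1. Collecting the sign flips along the way, the symbol is +1.

1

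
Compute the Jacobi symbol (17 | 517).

-1

Reciprocity: 17 ≡ 1 and 517 ≡ 1 (mod 4), so (17/517) = +(517/17).
Reduce top mod 17: now compute (7/17).
Reciprocity: 7 ≡ 3 and 17 ≡ 1 (mod 4), so (7/17) = +(17/7).
Reduce top mod 7: now compute (3/7).
Reciprocity: 3 ≡ 3 and 7 ≡ 3 (mod 4), so (3/7) = −(7/3).
Reduce top mod 3: now compute (1/3).
Reached (1/3) = 1. Collecting the sign flips along the way, the symbol is -1.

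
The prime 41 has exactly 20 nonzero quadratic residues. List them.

1,2,4,5,8,9,10,16,18,20,21,23,25,31,32,33,36,37,39,40

Square k = 1,…,20 (k and 41−k give the same square):
1²=1, 2²=4, 3²=9, 4²=16, 5²=25, 6²=36, 7²≡8, 8²≡23, 9²≡40, 10²≡18, 11²≡39, 12²≡21, 13²≡5, 14²≡32, 15²≡20, 16²≡10, 17²≡2, 18²≡37, 19²≡33, 20²≡31 (mod 41).
So the quadratic residues mod 41 are {1, 2, 4, 5, 8, 9, 10, 16, 18, 20, 21, 23, 25, 31, 32, 33, 36, 37, 39, 40}.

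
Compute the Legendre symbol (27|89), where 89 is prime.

Euler's criterion: (27/89) ≡ 27^44 (mod 89).
27^2 ≡ 17 (mod 89)
27^4 ≡ 22 (mod 89)
27^8 ≡ 39 (mod 89)
27^16 ≡ 8 (mod 89)
27^32 ≡ 64 (mod 89)
27^44 = 27^(32+8+4) ≡ 88 (mod 89).
Result is 88 ≡ −1, so (27/89) = −1.

-1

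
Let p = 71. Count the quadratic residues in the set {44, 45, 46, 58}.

(44/71) = -1 → non-residue.
(45/71) = +1 → QR.
(46/71) = -1 → non-residue.
(58/71) = +1 → QR.
Total quadratic residues among the 4: 2.

2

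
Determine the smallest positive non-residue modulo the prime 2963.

2

(2/2963) = −1, so 2 is the smallest positive non-residue mod 2963.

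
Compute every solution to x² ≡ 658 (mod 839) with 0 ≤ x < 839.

282, 557

Since 839 ≡ 3 (mod 4), a square root of 658 is 658^((839+1)/4) = 658^210 mod 839.
Repeated squaring: 658^2≡40, 658^4≡761, 658^8≡211, 658^16≡54, 658^32≡399, 658^64≡630, 658^128≡53 (mod 839).
658^210 = 658^(128+64+16+2) ≡ 282 (mod 839).
Check: 282² = 79524 ≡ 658 (mod 839). The two roots are 282 and 557.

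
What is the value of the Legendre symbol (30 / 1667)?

1

Pull out 2: since 1667 ≡ 3 (mod 8), (2/1667) = -1.
Reciprocity: 15 ≡ 3 and 1667 ≡ 3 (mod 4), so (15/1667) = −(1667/15).
Reduce top mod 15: now compute (2/15).
Pull out 2: since 15 ≡ 7 (mod 8), (2/15) = +1.
Reached (1/15) = 1. Collecting the sign flips along the way, the symbol is +1.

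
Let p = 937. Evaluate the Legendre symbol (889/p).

Reciprocity: 889 ≡ 1 and 937 ≡ 1 (mod 4), so (889/937) = +(937/889).
Reduce top mod 889: now compute (48/889).
Pull out 2^4: since 889 ≡ 1 (mod 8), (2/889) = +1, so (2/889)^4 = +1.
Reciprocity: 3 ≡ 3 and 889 ≡ 1 (mod 4), so (3/889) = +(889/3).
Reduce top mod 3: now compute (1/3).
Reached (1/3) = 1. Collecting the sign flips along the way, the symbol is +1.

1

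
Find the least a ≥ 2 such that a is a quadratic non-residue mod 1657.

5

(2/1657) = +1, so 2 is a residue.
(3/1657) = +1, so 3 is a residue.
(4/1657) = +1, so 4 is a residue.
(5/1657) = −1, so 5 is the smallest positive non-residue mod 1657.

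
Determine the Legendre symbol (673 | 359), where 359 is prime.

First reduce: 673 ≡ 314 (mod 359).
Pull out 2: since 359 ≡ 7 (mod 8), (2/359) = +1.
Reciprocity: 157 ≡ 1 and 359 ≡ 3 (mod 4), so (157/359) = +(359/157).
Reduce top mod 157: now compute (45/157).
Reciprocity: 45 ≡ 1 and 157 ≡ 1 (mod 4), so (45/157) = +(157/45).
Reduce top mod 45: now compute (22/45).
Pull out 2: since 45 ≡ 5 (mod 8), (2/45) = -1.
Reciprocity: 11 ≡ 3 and 45 ≡ 1 (mod 4), so (11/45) = +(45/11).
Reduce top mod 11: now compute (1/11).
Reached (1/11) = 1. Collecting the sign flips along the way, the symbol is -1.

-1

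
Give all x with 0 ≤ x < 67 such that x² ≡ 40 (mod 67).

Since 67 ≡ 3 (mod 4), a square root of 40 is 40^((67+1)/4) = 40^17 mod 67.
Repeated squaring: 40^2≡59, 40^4≡64, 40^8≡9, 40^16≡14 (mod 67).
40^17 = 40^(16+1) ≡ 24 (mod 67).
Check: 24² = 576 ≡ 40 (mod 67). The two roots are 24 and 43.

24, 43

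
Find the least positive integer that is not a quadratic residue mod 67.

2

(2/67) = −1, so 2 is the smallest positive non-residue mod 67.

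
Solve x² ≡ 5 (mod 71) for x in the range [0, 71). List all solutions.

Since 71 ≡ 3 (mod 4), a square root of 5 is 5^((71+1)/4) = 5^18 mod 71.
Repeated squaring: 5^2≡25, 5^4≡57, 5^8≡54, 5^16≡5 (mod 71).
5^18 = 5^(16+2) ≡ 54 (mod 71).
Check: 54² = 2916 ≡ 5 (mod 71). The two roots are 17 and 54.

17, 54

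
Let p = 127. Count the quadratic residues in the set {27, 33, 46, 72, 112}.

1

(27/127) = -1 → non-residue.
(33/127) = -1 → non-residue.
(46/127) = -1 → non-residue.
(72/127) = +1 → QR.
(112/127) = -1 → non-residue.
Total quadratic residues among the 5: 1.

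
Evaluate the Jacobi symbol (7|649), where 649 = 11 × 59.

-1

Reciprocity: 7 ≡ 3 and 649 ≡ 1 (mod 4), so (7/649) = +(649/7).
Reduce top mod 7: now compute (5/7).
Reciprocity: 5 ≡ 1 and 7 ≡ 3 (mod 4), so (5/7) = +(7/5).
Reduce top mod 5: now compute (2/5).
Pull out 2: since 5 ≡ 5 (mod 8), (2/5) = -1.
Reached (1/5) = 1. Collecting the sign flips along the way, the symbol is -1.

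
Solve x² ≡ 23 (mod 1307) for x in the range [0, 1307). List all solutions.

Since 1307 ≡ 3 (mod 4), a square root of 23 is 23^((1307+1)/4) = 23^327 mod 1307.
Repeated squaring: 23^2≡529, 23^4≡143, 23^8≡844, 23^16≡21, 23^32≡441, 23^64≡1045, 23^128≡680, 23^256≡1029 (mod 1307).
23^327 = 23^(256+64+4+2+1) ≡ 120 (mod 1307).
Check: 120² = 14400 ≡ 23 (mod 1307). The two roots are 120 and 1187.

120, 1187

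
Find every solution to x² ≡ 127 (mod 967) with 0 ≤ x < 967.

77, 890

Since 967 ≡ 3 (mod 4), a square root of 127 is 127^((967+1)/4) = 127^242 mod 967.
Repeated squaring: 127^2≡657, 127^4≡367, 127^8≡276, 127^16≡750, 127^32≡673, 127^64≡373, 127^128≡848 (mod 967).
127^242 = 127^(128+64+32+16+2) ≡ 890 (mod 967).
Check: 890² = 792100 ≡ 127 (mod 967). The two roots are 77 and 890.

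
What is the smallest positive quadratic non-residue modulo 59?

(2/59) = −1, so 2 is the smallest positive non-residue mod 59.

2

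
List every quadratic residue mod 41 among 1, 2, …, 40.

1,2,4,5,8,9,10,16,18,20,21,23,25,31,32,33,36,37,39,40

Square k = 1,…,20 (k and 41−k give the same square):
1²=1, 2²=4, 3²=9, 4²=16, 5²=25, 6²=36, 7²≡8, 8²≡23, 9²≡40, 10²≡18, 11²≡39, 12²≡21, 13²≡5, 14²≡32, 15²≡20, 16²≡10, 17²≡2, 18²≡37, 19²≡33, 20²≡31 (mod 41).
So the quadratic residues mod 41 are {1, 2, 4, 5, 8, 9, 10, 16, 18, 20, 21, 23, 25, 31, 32, 33, 36, 37, 39, 40}.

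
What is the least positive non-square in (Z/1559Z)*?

(2/1559) = +1, so 2 is a residue.
(3/1559) = +1, so 3 is a residue.
(4/1559) = +1, so 4 is a residue.
(5/1559) = +1, so 5 is a residue.
(6/1559) = +1, so 6 is a residue.
(7/1559) = +1, so 7 is a residue.
(8/1559) = +1, so 8 is a residue.
(9/1559) = +1, so 9 is a residue.
(10/1559) = +1, so 10 is a residue.
(11/1559) = +1, so 11 is a residue.
(12/1559) = +1, so 12 is a residue.
(13/1559) = +1, so 13 is a residue.
(14/1559) = +1, so 14 is a residue.
(15/1559) = +1, so 15 is a residue.
(16/1559) = +1, so 16 is a residue.
(17/1559) = −1, so 17 is the smallest positive non-residue mod 1559.

17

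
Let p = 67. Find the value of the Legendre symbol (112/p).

First reduce: 112 ≡ 45 (mod 67).
Reciprocity: 45 ≡ 1 and 67 ≡ 3 (mod 4), so (45/67) = +(67/45).
Reduce top mod 45: now compute (22/45).
Pull out 2: since 45 ≡ 5 (mod 8), (2/45) = -1.
Reciprocity: 11 ≡ 3 and 45 ≡ 1 (mod 4), so (11/45) = +(45/11).
Reduce top mod 11: now compute (1/11).
Reached (1/11) = 1. Collecting the sign flips along the way, the symbol is -1.

-1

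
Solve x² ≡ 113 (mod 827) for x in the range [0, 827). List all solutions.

374, 453

Since 827 ≡ 3 (mod 4), a square root of 113 is 113^((827+1)/4) = 113^207 mod 827.
Repeated squaring: 113^2≡364, 113^4≡176, 113^8≡377, 113^16≡712, 113^32≡820, 113^64≡49, 113^128≡747 (mod 827).
113^207 = 113^(128+64+8+4+2+1) ≡ 374 (mod 827).
Check: 374² = 139876 ≡ 113 (mod 827). The two roots are 374 and 453.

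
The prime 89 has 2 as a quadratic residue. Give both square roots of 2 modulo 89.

25, 64

89 ≡ 1 (mod 4), so we find a root by search.
Trying successive values, 25² = 625 ≡ 2 (mod 89). The other root is 89 − 25 = 64.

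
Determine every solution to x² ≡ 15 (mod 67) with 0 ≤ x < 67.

22, 45

Since 67 ≡ 3 (mod 4), a square root of 15 is 15^((67+1)/4) = 15^17 mod 67.
Repeated squaring: 15^2≡24, 15^4≡40, 15^8≡59, 15^16≡64 (mod 67).
15^17 = 15^(16+1) ≡ 22 (mod 67).
Check: 22² = 484 ≡ 15 (mod 67). The two roots are 22 and 45.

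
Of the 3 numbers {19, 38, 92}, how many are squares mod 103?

(19/103) = +1 → QR.
(38/103) = +1 → QR.
(92/103) = +1 → QR.
Total quadratic residues among the 3: 3.

3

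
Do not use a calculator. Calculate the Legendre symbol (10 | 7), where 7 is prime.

First reduce: 10 ≡ 3 (mod 7).
Reciprocity: 3 ≡ 3 and 7 ≡ 3 (mod 4), so (3/7) = −(7/3).
Reduce top mod 3: now compute (1/3).
Reached (1/3) = 1. Collecting the sign flips along the way, the symbol is -1.

-1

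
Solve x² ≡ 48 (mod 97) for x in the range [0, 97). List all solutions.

40, 57

97 ≡ 1 (mod 4), so we find a root by search.
Trying successive values, 40² = 1600 ≡ 48 (mod 97). The other root is 97 − 40 = 57.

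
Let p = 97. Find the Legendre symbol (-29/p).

First reduce: -29 ≡ 68 (mod 97).
Pull out 2^2: since 97 ≡ 1 (mod 8), (2/97) = +1, so (2/97)^2 = +1.
Reciprocity: 17 ≡ 1 and 97 ≡ 1 (mod 4), so (17/97) = +(97/17).
Reduce top mod 17: now compute (12/17).
Pull out 2^2: since 17 ≡ 1 (mod 8), (2/17) = +1, so (2/17)^2 = +1.
Reciprocity: 3 ≡ 3 and 17 ≡ 1 (mod 4), so (3/17) = +(17/3).
Reduce top mod 3: now compute (2/3).
Pull out 2: since 3 ≡ 3 (mod 8), (2/3) = -1.
Reached (1/3) = 1. Collecting the sign flips along the way, the symbol is -1.

-1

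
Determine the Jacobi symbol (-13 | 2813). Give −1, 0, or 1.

-1

First reduce: -13 ≡ 2800 (mod 2813).
Pull out 2^4: since 2813 ≡ 5 (mod 8), (2/2813) = -1, so (2/2813)^4 = +1.
Reciprocity: 175 ≡ 3 and 2813 ≡ 1 (mod 4), so (175/2813) = +(2813/175).
Reduce top mod 175: now compute (13/175).
Reciprocity: 13 ≡ 1 and 175 ≡ 3 (mod 4), so (13/175) = +(175/13).
Reduce top mod 13: now compute (6/13).
Pull out 2: since 13 ≡ 5 (mod 8), (2/13) = -1.
Reciprocity: 3 ≡ 3 and 13 ≡ 1 (mod 4), so (3/13) = +(13/3).
Reduce top mod 3: now compute (1/3).
Reached (1/3) = 1. Collecting the sign flips along the way, the symbol is -1.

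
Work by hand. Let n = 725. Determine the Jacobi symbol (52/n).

1

Pull out 2^2: since 725 ≡ 5 (mod 8), (2/725) = -1, so (2/725)^2 = +1.
Reciprocity: 13 ≡ 1 and 725 ≡ 1 (mod 4), so (13/725) = +(725/13).
Reduce top mod 13: now compute (10/13).
Pull out 2: since 13 ≡ 5 (mod 8), (2/13) = -1.
Reciprocity: 5 ≡ 1 and 13 ≡ 1 (mod 4), so (5/13) = +(13/5).
Reduce top mod 5: now compute (3/5).
Reciprocity: 3 ≡ 3 and 5 ≡ 1 (mod 4), so (3/5) = +(5/3).
Reduce top mod 3: now compute (2/3).
Pull out 2: since 3 ≡ 3 (mod 8), (2/3) = -1.
Reached (1/3) = 1. Collecting the sign flips along the way, the symbol is +1.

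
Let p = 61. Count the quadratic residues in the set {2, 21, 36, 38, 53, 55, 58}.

2

(2/61) = -1 → non-residue.
(21/61) = -1 → non-residue.
(36/61) = +1 → QR.
(38/61) = -1 → non-residue.
(53/61) = -1 → non-residue.
(55/61) = -1 → non-residue.
(58/61) = +1 → QR.
Total quadratic residues among the 7: 2.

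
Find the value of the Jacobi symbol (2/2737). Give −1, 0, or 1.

1

Pull out 2: since 2737 ≡ 1 (mod 8), (2/2737) = +1.
Reached (1/2737) = 1. Collecting the sign flips along the way, the symbol is +1.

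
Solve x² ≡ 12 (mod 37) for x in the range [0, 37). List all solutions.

7, 30

37 ≡ 1 (mod 4), so we find a root by search.
Trying successive values, 7² = 49 ≡ 12 (mod 37). The other root is 37 − 7 = 30.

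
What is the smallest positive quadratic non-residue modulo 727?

(2/727) = +1, so 2 is a residue.
(3/727) = −1, so 3 is the smallest positive non-residue mod 727.

3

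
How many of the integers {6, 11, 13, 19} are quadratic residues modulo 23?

2

(6/23) = +1 → QR.
(11/23) = -1 → non-residue.
(13/23) = +1 → QR.
(19/23) = -1 → non-residue.
Total quadratic residues among the 4: 2.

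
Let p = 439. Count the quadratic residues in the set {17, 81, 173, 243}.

1

(17/439) = -1 → non-residue.
(81/439) = +1 → QR.
(173/439) = -1 → non-residue.
(243/439) = -1 → non-residue.
Total quadratic residues among the 4: 1.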